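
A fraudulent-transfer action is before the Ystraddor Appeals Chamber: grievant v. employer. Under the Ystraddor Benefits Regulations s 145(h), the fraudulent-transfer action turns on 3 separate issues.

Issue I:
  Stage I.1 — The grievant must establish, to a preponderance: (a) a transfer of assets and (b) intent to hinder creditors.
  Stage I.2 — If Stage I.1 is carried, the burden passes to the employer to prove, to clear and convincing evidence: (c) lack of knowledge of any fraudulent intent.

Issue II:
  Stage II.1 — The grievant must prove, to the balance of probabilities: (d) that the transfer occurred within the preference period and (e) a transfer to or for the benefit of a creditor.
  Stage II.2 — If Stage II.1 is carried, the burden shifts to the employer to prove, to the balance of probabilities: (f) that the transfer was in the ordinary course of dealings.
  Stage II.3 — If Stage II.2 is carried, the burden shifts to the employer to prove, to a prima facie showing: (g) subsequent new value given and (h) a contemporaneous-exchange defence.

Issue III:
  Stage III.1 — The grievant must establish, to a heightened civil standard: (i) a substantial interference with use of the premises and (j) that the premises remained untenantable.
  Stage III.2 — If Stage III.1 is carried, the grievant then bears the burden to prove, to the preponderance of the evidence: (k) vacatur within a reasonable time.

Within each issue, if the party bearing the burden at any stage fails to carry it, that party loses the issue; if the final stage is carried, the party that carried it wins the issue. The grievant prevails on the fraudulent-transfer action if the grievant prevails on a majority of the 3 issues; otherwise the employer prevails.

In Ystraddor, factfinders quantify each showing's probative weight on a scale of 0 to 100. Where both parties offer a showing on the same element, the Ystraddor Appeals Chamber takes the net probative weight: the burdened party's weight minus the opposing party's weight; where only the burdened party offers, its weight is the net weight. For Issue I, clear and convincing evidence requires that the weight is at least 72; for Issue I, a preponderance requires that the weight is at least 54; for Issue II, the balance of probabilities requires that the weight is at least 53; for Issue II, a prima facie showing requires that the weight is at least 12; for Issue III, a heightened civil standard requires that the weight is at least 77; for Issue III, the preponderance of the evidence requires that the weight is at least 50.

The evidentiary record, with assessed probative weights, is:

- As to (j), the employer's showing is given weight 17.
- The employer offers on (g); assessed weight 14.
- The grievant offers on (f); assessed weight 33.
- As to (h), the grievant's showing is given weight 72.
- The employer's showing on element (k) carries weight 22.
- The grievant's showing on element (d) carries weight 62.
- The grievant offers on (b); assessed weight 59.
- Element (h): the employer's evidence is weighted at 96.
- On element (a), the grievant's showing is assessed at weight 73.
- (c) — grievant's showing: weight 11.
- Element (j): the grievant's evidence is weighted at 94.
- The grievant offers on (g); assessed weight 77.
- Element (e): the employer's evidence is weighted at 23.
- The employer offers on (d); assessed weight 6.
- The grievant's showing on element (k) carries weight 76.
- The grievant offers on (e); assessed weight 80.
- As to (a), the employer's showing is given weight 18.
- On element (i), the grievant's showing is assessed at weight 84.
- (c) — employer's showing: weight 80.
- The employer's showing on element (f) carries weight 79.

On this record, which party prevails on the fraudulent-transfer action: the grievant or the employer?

— Issue I —
Stage I.1 — burden on grievant; standard: a preponderance (weight is at least 54).
    (a): 73 − 18 = 55 ≥ 54 [met]
    (b): 59 ≥ 54 [met]
  All elements met. The burden passes to the employer.
Stage I.2 — burden on employer; standard: clear and convincing evidence (weight is at least 72).
    (c): 80 − 11 = 69 < 72 [not met]
  Not every element is met, so the employer fails to carry Stage I.2.
The analysis ends at Stage I.2; the grievant prevails on this issue.
— Issue II —
At Stage II.1 the grievant must meet the balance of probabilities (weight is at least 53): on (d) the weight is 62 less the opposing 6 gives net 56, ≥ 53, so (d) meets the standard; on (e) the weight is 80 less the opposing 23 gives net 57, ≥ 53, so (e) meets the standard.
  All elements met. The burden passes to the employer.
At Stage II.2 the employer must meet the balance of probabilities (weight is at least 53): on (f) the weight is 79 less the opposing 33 gives net 46, < 53, so (f) does not meet the standard.
  The employer does not carry Stage II.2.
The grievant prevails on this issue.
— Issue III —
Stage III.1 (grievant, a heightened civil standard, weight is at least 77): (i) 84 ≥ 77 — meets; (j) net 94−17=77 ≥ 77 — meets.
  Stage III.1 is satisfied; the grievant continues to bear the burden.
Stage III.2 (grievant, the preponderance of the evidence, weight is at least 50): (k) net 76−22=54 ≥ 50 — meets.
  The grievant carries the last stage.
Every stage carried; the grievant prevails on this issue.
Per-issue: Issue I → grievant; Issue II → grievant; Issue III → grievant. The grievant must prevail on a majority of issues; overall, the grievant prevails.

grievant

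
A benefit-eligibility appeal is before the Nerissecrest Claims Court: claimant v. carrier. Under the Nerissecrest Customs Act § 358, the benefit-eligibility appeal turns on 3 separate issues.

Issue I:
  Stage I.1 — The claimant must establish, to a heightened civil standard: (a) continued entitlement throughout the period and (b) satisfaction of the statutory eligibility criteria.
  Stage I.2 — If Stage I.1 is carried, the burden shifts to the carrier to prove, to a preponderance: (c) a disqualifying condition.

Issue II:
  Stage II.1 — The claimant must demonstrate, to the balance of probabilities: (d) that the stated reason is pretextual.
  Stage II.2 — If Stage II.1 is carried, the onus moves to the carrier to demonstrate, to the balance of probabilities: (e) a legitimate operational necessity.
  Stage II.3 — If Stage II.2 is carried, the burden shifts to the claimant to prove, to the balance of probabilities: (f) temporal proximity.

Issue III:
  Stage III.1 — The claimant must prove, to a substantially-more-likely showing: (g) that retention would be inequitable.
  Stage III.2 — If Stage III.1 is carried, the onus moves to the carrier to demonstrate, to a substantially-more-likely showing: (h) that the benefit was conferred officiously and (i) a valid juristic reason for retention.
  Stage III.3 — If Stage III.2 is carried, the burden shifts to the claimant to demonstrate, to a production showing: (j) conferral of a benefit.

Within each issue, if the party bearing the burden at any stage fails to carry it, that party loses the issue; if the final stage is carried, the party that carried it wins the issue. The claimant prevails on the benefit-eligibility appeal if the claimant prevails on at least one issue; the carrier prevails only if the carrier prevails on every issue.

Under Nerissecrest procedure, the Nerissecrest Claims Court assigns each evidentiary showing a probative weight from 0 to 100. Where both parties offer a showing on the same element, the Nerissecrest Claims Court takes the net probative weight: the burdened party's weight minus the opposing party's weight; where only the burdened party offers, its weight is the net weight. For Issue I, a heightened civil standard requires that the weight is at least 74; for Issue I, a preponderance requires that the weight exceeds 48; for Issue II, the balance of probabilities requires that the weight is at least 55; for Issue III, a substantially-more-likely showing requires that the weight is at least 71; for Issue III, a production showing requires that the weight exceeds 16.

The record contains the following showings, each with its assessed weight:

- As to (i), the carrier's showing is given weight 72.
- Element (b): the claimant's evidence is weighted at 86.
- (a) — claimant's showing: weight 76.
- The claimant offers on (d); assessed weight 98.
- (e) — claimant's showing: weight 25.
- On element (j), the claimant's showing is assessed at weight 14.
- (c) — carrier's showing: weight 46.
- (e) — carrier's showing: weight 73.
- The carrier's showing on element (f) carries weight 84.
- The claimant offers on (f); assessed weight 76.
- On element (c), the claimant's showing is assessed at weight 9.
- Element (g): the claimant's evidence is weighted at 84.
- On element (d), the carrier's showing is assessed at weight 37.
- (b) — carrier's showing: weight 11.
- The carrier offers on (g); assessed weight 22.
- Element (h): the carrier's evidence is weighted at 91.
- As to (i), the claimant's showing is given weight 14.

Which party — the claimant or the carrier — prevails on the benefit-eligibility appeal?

claimant

— Issue I —
Stage I.1 (claimant, a heightened civil standard, weight is at least 74): (a) 76 ≥ 74 — meets; (b) net 86−11=75 ≥ 74 — meets.
  The claimant carries Stage I.1; the carrier now bears the burden.
Stage I.2 (carrier, a preponderance, weight exceeds 48): (c) net 46−9=37 ≤ 48 — fails.
  Not every element is met, so the carrier fails to carry Stage I.2.
So the claimant prevails on this issue.
— Issue II —
Stage II.1 (claimant, the balance of probabilities, weight is at least 55): (d) net 98−37=61 ≥ 55 — meets.
  Stage II.1 carried; the burden shifts to the carrier.
Stage II.2 (carrier, the balance of probabilities, weight is at least 55): (e) net 73−25=48 < 55 — fails.
  Not every element is met, so the carrier fails to carry Stage II.2.
The claimant prevails on this issue.
— Issue III —
At Stage III.1 the claimant must meet a substantially-more-likely showing (weight is at least 71): on (g) the weight is 84 less the opposing 22 gives net 62, < 71, so (g) does not meet the standard.
  The claimant does not carry Stage III.1.
So the carrier prevails on this issue.
Per-issue: Issue I → claimant; Issue II → claimant; Issue III → carrier. The claimant must prevail on at least one issue; overall, the claimant prevails.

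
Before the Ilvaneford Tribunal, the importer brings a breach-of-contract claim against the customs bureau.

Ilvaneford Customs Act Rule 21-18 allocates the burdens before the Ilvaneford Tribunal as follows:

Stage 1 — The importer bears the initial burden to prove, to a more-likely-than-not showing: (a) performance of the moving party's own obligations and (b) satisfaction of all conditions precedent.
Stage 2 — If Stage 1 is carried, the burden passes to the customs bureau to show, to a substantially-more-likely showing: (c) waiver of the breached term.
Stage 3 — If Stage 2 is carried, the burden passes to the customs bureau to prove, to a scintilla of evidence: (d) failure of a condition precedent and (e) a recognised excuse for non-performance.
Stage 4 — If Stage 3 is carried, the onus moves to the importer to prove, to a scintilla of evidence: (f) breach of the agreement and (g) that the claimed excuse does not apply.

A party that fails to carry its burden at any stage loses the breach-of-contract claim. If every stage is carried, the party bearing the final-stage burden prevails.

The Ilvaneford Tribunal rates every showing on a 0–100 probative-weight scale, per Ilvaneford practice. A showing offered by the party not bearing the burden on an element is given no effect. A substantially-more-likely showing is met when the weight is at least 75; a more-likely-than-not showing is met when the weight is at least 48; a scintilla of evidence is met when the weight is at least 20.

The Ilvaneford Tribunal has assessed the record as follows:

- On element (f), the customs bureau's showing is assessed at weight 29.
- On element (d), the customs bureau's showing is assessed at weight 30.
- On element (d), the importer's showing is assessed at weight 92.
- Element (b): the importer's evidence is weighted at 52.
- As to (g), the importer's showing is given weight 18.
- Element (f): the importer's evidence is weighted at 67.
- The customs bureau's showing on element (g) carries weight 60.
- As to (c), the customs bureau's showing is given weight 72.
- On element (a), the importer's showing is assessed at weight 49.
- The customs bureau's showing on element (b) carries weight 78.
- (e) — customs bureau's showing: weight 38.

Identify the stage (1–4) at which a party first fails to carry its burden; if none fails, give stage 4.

Stage 1 — burden on importer; standard: a more-likely-than-not showing (weight is at least 48).
    (a): 49 ≥ 48 [met]
    (b): 52 (customs bureau's 78 disregarded) ≥ 48 [met]
  Stage 1 is satisfied; the onus moves to the customs bureau.
Stage 2 — burden on customs bureau; standard: a substantially-more-likely showing (weight is at least 75).
    (c): 72 < 75 [not met]
  Not every element is met, so the customs bureau fails to carry Stage 2.
So the importer prevails.

stage 2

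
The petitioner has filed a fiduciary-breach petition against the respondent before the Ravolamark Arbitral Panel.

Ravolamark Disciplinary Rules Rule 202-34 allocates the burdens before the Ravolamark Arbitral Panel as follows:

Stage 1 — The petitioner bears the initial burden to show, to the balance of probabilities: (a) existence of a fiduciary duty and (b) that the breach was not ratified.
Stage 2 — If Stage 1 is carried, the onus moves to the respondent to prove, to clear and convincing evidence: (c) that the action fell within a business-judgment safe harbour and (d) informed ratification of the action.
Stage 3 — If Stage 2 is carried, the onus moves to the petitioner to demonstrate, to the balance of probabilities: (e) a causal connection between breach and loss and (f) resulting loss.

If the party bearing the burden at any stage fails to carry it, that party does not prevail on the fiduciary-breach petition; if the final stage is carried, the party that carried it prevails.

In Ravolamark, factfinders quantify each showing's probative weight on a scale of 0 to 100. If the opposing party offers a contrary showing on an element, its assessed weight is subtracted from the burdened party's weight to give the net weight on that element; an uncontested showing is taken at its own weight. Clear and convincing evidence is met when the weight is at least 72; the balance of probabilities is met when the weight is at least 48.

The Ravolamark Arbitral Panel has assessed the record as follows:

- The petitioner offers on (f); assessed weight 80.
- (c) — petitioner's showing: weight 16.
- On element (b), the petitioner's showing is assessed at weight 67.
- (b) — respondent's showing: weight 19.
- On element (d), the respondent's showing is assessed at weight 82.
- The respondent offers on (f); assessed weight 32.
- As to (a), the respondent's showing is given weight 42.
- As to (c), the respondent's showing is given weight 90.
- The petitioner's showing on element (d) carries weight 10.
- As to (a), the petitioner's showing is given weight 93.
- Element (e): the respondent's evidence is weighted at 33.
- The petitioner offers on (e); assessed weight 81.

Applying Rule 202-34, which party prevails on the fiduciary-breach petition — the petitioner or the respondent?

petitioner

At Stage 1 the petitioner must meet the balance of probabilities (weight is at least 48): on (a) the weight is 93 less the opposing 42 gives net 51, ≥ 48, so (a) meets the standard; on (b) the weight is 67 less the opposing 19 gives net 48, which does reach 48, so (b) meets the standard.
  Stage 1 carried; the burden shifts to the respondent.
At Stage 2 the respondent must meet clear and convincing evidence (weight is at least 72): on (c) the weight is 90 less the opposing 16 gives net 74, ≥ 72, so (c) meets the standard; on (d) the weight is 82 less the opposing 10 gives net 72, which does reach 72, so (d) meets the standard.
  All elements met. The burden passes to the petitioner.
At Stage 3 the petitioner must meet the balance of probabilities (weight is at least 48): on (e) the weight is 81 less the opposing 33 gives net 48, ≥ 48, so (e) meets the standard; on (f) the weight is 80 less the opposing 32 gives net 48, which does reach 48, so (f) meets the standard.
  All elements met at the final stage.
With every stage satisfied, the petitioner prevails.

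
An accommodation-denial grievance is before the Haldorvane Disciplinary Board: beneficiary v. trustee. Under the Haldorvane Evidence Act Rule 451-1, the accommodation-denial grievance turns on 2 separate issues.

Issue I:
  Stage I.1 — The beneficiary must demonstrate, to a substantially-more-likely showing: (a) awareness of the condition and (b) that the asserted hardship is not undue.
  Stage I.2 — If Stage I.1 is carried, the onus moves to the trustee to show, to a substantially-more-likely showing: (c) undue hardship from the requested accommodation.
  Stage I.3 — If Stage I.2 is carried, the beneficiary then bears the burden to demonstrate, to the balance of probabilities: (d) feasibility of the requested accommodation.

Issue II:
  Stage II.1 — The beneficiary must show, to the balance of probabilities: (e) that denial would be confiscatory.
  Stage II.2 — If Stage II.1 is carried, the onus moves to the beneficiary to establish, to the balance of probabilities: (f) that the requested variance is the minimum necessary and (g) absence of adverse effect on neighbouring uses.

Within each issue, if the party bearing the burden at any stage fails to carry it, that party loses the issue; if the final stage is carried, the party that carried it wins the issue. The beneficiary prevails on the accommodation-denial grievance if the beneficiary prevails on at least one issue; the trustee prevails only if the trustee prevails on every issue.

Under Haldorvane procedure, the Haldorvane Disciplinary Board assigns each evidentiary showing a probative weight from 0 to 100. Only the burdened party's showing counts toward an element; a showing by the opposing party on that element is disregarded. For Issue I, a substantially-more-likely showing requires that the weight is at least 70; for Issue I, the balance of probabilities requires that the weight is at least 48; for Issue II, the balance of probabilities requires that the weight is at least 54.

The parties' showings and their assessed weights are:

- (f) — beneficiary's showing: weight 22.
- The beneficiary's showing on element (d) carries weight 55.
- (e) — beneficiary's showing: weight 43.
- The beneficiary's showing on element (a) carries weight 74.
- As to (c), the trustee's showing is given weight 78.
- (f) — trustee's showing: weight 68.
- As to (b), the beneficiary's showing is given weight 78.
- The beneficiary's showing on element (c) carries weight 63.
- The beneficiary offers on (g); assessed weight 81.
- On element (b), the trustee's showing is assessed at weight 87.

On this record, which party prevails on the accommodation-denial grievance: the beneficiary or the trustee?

beneficiary

— Issue I —
Stage I.1 — burden on beneficiary; standard: a substantially-more-likely showing (weight is at least 70).
    (a): 74 ≥ 70 [met]
    (b): 78 (trustee's 87 disregarded) ≥ 70 [met]
  Stage I.1 carried; the burden shifts to the trustee.
Stage I.2 — burden on trustee; standard: a substantially-more-likely showing (weight is at least 70).
    (c): 78 (beneficiary's 63 disregarded) ≥ 70 [met]
  Stage I.2 is satisfied; the onus moves to the beneficiary.
Stage I.3 — burden on beneficiary; standard: the balance of probabilities (weight is at least 48).
    (d): 55 ≥ 48 [met]
  Stage I.3 carried; the final stage is satisfied.
All stages carried — the beneficiary prevails on this issue.
— Issue II —
At Stage II.1 the beneficiary must meet the balance of probabilities (weight is at least 54): on (e) the weight is 43, which does not reach 54, so (e) does not meet the standard.
  The beneficiary does not carry Stage II.1.
The analysis ends at Stage II.1; the trustee prevails on this issue.
Per-issue: Issue I → beneficiary; Issue II → trustee. The beneficiary must prevail on at least one issue; overall, the beneficiary prevails.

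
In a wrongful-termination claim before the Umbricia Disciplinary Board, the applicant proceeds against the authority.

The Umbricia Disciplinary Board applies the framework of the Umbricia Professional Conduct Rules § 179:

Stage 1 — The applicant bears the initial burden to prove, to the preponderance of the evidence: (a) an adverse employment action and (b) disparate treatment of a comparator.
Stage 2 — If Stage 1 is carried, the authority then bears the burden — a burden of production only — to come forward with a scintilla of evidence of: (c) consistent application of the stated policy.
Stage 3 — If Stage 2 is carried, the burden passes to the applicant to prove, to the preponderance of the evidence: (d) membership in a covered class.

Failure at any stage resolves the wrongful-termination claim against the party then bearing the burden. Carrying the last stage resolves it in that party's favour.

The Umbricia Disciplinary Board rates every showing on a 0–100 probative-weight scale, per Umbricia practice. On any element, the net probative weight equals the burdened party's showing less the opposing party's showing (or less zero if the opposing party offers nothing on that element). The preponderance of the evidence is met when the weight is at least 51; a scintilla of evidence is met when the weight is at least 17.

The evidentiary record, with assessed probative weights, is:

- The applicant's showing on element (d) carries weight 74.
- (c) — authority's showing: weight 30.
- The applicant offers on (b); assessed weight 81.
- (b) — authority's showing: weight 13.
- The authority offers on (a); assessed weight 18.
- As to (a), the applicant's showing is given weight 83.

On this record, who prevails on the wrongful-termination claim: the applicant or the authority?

At Stage 1 the applicant must meet the preponderance of the evidence (weight is at least 51): on (a) the weight is 83 less the opposing 18 gives net 65, which does reach 51, so (a) meets the standard; on (b) the weight is 81 less the opposing 13 gives net 68, ≥ 51, so (b) meets the standard.
  The applicant carries Stage 1; the authority now bears the burden.
At Stage 2 the authority must meet a scintilla of evidence (weight is at least 17): on (c) the weight is 30, ≥ 17, so (c) meets the standard.
  The authority carries Stage 2; the applicant now bears the burden.
At Stage 3 the applicant must meet the preponderance of the evidence (weight is at least 51): on (d) the weight is 74, which does reach 51, so (d) meets the standard.
  The applicant carries the last stage.
Every stage carried; the applicant prevails.

applicant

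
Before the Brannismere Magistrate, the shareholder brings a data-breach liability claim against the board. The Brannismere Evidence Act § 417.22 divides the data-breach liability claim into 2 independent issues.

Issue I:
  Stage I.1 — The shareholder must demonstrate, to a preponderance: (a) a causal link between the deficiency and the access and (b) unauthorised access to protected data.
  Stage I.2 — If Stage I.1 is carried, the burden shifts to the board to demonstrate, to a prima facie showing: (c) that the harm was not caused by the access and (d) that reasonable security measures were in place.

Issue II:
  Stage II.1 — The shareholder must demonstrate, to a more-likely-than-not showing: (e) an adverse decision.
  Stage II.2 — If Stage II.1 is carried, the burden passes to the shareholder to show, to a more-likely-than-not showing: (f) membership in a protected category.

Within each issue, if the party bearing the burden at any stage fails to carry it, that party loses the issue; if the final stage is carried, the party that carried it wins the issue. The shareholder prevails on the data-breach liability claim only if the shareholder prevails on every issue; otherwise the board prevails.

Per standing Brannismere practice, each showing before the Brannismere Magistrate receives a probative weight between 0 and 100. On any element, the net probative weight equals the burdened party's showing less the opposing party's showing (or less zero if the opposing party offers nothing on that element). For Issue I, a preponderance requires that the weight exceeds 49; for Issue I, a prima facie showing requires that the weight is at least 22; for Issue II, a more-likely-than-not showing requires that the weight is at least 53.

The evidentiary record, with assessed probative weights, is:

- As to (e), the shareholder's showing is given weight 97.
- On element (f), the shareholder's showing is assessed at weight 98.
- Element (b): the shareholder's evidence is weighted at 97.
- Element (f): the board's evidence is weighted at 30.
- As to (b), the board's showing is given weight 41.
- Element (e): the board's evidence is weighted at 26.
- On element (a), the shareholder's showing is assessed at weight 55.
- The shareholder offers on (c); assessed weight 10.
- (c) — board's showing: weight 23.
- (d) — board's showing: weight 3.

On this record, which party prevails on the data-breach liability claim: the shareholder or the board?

— Issue I —
At Stage I.1 the shareholder must meet a preponderance (weight exceeds 49): on (a) the weight is 55, > 49, so (a) meets the standard; on (b) the weight is 97 less the opposing 41 gives net 56, > 49, so (b) meets the standard.
  Stage I.1 is satisfied; the onus moves to the board.
At Stage I.2 the board must meet a prima facie showing (weight is at least 22): on (c) the weight is 23 less the opposing 10 gives net 13, < 22, so (c) does not meet the standard; on (d) the weight is 3, which does not reach 22, so (d) does not meet the standard.
  Stage I.2 not carried; the board fails its burden.
The shareholder prevails on this issue.
— Issue II —
Stage II.1 (shareholder, a more-likely-than-not showing, weight is at least 53): (e) net 97−26=71 ≥ 53 — meets.
  Stage II.1 is satisfied; the shareholder continues to bear the burden.
Stage II.2 (shareholder, a more-likely-than-not showing, weight is at least 53): (f) net 98−30=68 ≥ 53 — meets.
  Stage II.2 carried; the final stage is satisfied.
With every stage satisfied, the shareholder prevails on this issue.
Per-issue: Issue I → shareholder; Issue II → shareholder. The shareholder must prevail on every issue; overall, the shareholder prevails.

shareholder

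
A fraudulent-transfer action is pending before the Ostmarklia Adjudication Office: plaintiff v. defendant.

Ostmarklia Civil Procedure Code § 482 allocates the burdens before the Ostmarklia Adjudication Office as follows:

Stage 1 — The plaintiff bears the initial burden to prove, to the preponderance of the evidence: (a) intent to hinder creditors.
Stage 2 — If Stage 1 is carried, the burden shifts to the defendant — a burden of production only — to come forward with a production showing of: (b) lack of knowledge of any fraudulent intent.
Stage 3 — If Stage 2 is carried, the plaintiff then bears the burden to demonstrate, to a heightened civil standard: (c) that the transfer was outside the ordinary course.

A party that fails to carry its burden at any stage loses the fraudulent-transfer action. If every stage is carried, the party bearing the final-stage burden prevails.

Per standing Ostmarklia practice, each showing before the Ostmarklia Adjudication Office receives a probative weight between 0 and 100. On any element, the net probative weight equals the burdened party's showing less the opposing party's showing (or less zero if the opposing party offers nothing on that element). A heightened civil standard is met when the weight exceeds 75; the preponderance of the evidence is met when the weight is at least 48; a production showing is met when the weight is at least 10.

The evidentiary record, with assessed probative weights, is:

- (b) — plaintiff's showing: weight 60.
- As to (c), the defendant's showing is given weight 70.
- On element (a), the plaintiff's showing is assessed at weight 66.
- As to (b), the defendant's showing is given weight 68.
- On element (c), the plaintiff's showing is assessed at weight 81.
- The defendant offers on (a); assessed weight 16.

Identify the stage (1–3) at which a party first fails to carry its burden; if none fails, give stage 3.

stage 2

At Stage 1 the plaintiff must meet the preponderance of the evidence (weight is at least 48): on (a) the weight is 66 less the opposing 16 gives net 50, which does reach 48, so (a) meets the standard.
  Stage 1 is satisfied; the onus moves to the defendant.
At Stage 2 the defendant must meet a production showing (weight is at least 10): on (b) the weight is 68 less the opposing 60 gives net 8, < 10, so (b) does not meet the standard.
  Stage 2 not carried; the defendant fails its burden.
The analysis ends at Stage 2; the plaintiff prevails.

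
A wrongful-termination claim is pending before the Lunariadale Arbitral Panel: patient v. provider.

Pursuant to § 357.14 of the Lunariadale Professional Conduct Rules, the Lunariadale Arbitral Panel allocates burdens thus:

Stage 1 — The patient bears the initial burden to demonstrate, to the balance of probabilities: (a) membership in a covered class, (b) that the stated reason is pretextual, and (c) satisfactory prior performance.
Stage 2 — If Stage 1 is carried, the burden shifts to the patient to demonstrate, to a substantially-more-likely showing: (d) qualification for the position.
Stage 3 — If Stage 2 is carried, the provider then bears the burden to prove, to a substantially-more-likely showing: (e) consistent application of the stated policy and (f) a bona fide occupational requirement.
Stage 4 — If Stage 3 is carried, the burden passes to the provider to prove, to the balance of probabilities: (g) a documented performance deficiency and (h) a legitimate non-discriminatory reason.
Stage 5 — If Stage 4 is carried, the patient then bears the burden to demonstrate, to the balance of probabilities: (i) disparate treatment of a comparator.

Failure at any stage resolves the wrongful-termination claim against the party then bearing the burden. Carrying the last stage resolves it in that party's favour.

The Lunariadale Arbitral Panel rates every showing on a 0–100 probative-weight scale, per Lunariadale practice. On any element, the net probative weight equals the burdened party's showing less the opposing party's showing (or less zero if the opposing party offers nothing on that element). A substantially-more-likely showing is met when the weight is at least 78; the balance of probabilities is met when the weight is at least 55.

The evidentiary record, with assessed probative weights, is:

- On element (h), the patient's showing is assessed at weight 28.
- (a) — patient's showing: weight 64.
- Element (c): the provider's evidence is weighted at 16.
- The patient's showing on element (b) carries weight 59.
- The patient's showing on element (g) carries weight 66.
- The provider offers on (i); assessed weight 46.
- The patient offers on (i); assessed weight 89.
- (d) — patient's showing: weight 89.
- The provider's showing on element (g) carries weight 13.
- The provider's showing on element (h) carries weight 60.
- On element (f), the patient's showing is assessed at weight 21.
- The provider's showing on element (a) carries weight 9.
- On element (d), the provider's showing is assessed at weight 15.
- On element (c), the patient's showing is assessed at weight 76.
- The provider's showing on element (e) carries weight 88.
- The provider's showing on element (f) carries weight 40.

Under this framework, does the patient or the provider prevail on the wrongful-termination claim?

Stage 1 (patient, the balance of probabilities, weight is at least 55): (a) net 64−9=55 ≥ 55 — meets; (b) 59 ≥ 55 — meets; (c) net 76−16=60 ≥ 55 — meets.
  Stage 1 is satisfied; the patient continues to bear the burden.
Stage 2 (patient, a substantially-more-likely showing, weight is at least 78): (d) net 89−15=74 < 78 — fails.
  Stage 2 not carried; the patient fails its burden.
The analysis ends at Stage 2; the provider prevails.

provider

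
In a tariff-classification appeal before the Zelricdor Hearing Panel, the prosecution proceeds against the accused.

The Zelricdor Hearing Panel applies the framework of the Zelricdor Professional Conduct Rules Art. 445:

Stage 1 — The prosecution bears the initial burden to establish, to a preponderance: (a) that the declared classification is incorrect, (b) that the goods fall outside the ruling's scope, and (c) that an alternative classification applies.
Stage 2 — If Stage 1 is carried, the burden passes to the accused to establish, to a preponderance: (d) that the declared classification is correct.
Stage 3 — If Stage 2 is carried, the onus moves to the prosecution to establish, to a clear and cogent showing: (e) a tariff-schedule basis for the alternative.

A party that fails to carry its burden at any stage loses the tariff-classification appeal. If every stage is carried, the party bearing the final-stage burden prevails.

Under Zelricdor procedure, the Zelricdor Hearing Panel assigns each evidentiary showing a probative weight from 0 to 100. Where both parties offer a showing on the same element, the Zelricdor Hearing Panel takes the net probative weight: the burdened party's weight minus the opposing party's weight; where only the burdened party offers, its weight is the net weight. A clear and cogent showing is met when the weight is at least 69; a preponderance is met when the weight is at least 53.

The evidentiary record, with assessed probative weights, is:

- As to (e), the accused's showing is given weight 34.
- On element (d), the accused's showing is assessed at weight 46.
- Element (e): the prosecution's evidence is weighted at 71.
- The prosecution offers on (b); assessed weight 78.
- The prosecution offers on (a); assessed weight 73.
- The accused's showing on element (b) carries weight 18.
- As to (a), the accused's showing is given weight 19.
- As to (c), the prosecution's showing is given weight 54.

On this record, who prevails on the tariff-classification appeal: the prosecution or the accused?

Stage 1 (prosecution, a preponderance, weight is at least 53): (a) net 73−19=54 ≥ 53 — meets; (b) net 78−18=60 ≥ 53 — meets; (c) 54 ≥ 53 — meets.
  Stage 1 is satisfied; the onus moves to the accused.
Stage 2 (accused, a preponderance, weight is at least 53): (d) 46 < 53 — fails.
  The accused does not carry Stage 2.
So the prosecution prevails.

prosecution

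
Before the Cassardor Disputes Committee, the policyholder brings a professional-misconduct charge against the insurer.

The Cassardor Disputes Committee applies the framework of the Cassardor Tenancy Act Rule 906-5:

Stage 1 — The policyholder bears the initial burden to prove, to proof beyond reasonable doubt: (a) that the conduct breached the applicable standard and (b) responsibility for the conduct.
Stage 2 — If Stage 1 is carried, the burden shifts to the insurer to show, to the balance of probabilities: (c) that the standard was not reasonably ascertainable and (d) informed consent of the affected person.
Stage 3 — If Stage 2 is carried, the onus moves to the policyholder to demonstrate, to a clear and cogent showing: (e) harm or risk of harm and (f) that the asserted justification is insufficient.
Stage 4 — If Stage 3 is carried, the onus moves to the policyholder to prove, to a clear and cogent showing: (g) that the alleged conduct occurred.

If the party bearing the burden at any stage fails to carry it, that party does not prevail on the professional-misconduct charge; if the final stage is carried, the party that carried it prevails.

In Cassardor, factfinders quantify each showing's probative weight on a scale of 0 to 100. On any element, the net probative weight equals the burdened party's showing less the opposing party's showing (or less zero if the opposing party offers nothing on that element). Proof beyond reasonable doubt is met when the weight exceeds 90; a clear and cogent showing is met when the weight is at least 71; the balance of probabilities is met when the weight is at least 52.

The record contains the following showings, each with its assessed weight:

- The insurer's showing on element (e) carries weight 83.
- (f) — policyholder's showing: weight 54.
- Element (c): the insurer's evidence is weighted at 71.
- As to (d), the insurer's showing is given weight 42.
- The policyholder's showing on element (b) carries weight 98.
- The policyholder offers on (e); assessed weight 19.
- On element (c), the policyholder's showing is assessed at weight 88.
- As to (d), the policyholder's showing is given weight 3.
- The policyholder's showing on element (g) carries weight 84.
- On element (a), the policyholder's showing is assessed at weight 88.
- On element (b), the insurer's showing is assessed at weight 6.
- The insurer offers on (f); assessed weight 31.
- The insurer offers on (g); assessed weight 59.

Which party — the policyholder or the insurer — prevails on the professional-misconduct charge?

insurer

Stage 1 — burden on policyholder; standard: proof beyond reasonable doubt (weight exceeds 90).
    (a): 88 ≤ 90 [not met]
    (b): 98 − 6 = 92 > 90 [met]
  Not every element is met, so the policyholder fails to carry Stage 1.
The insurer prevails.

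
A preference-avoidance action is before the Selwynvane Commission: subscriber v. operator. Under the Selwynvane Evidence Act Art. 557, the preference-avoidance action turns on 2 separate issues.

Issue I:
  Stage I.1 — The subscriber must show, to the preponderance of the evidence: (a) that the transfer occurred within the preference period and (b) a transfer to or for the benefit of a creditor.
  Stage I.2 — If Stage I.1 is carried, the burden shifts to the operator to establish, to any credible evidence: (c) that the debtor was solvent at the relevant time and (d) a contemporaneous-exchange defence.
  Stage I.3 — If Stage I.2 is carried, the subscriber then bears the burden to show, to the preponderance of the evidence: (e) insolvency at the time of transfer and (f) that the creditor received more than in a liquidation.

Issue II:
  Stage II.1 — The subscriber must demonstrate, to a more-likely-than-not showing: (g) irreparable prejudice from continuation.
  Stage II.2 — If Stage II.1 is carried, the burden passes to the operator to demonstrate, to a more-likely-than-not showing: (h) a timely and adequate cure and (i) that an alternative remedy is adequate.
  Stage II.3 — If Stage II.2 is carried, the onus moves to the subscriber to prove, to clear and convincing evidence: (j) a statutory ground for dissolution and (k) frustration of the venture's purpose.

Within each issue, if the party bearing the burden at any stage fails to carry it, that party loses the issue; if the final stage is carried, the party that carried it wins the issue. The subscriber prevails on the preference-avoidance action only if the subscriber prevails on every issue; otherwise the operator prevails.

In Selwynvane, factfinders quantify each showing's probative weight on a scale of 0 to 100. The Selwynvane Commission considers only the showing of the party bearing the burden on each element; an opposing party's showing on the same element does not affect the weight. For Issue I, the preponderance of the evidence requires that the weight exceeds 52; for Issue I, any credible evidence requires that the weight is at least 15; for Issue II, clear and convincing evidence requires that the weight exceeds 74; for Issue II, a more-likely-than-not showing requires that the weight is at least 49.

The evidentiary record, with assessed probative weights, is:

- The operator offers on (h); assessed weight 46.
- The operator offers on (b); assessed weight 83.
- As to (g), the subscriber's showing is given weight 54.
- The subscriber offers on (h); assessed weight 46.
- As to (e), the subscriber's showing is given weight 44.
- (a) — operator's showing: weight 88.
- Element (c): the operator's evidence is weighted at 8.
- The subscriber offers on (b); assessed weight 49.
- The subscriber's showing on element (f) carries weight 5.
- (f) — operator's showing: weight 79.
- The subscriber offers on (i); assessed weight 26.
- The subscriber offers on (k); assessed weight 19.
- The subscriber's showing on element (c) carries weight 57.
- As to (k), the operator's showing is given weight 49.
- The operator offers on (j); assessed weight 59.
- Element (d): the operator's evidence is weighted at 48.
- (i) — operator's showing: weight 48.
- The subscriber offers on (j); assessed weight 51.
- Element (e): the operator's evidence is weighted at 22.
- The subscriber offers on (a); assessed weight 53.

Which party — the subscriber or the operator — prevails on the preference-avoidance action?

operator

— Issue I —
At Stage I.1 the subscriber must meet the preponderance of the evidence (weight exceeds 52): on (a) the weight is 53 (the operator's 88 is given no effect), > 52, so (a) meets the standard; on (b) the weight is 49 (the operator's 83 is given no effect), ≤ 52, so (b) does not meet the standard.
  Not every element is met, so the subscriber fails to carry Stage I.1.
The operator prevails on this issue.
— Issue II —
At Stage II.1 the subscriber must meet a more-likely-than-not showing (weight is at least 49): on (g) the weight is 54, ≥ 49, so (g) meets the standard.
  Stage II.1 is satisfied; the onus moves to the operator.
At Stage II.2 the operator must meet a more-likely-than-not showing (weight is at least 49): on (h) the weight is 46 (the subscriber's 46 is given no effect), which does not reach 49, so (h) does not meet the standard; on (i) the weight is 48 (the subscriber's 26 is given no effect), < 49, so (i) does not meet the standard.
  The operator does not carry Stage II.2.
The subscriber prevails on this issue.
Per-issue: Issue I → operator; Issue II → subscriber. The subscriber must prevail on every issue; overall, the operator prevails.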